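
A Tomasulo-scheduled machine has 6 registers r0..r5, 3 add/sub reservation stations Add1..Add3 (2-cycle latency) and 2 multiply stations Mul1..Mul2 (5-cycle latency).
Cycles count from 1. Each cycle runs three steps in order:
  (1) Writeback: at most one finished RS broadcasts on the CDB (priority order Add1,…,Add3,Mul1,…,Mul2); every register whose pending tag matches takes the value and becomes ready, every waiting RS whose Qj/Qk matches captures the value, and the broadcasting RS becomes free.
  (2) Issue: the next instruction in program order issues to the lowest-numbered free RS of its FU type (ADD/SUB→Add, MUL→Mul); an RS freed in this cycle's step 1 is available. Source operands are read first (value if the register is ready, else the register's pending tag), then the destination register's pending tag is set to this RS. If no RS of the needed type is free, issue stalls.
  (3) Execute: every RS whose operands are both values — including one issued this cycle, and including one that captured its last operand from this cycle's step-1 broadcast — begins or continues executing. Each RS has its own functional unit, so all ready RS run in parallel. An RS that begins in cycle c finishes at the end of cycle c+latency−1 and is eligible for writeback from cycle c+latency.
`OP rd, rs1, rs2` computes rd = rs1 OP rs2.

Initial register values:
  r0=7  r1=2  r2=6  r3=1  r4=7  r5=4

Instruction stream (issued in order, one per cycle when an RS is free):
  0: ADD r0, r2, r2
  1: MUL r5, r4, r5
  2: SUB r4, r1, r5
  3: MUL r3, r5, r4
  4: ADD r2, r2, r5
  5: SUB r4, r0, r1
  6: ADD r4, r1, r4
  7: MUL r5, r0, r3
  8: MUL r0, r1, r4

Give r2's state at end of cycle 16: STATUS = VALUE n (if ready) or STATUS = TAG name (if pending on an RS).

STATUS = VALUE 34

cycle 1: issue ADD r0<-Add1 // r0:Add1,r1:2,r2:6,r3:1,r4:7,r5:4
cycle 2: issue MUL r5<-Mul1 // r0:Add1,r1:2,r2:6,r3:1,r4:7,r5:Mul1
cycle 3: CDB Add1=12; issue SUB r4<-Add1 // r0:12,r1:2,r2:6,r3:1,r4:Add1,r5:Mul1
cycle 4: issue MUL r3<-Mul2 // r0:12,r1:2,r2:6,r3:Mul2,r4:Add1,r5:Mul1
cycle 5: issue ADD r2<-Add2 // r0:12,r1:2,r2:Add2,r3:Mul2,r4:Add1,r5:Mul1
cycle 6: issue SUB r4<-Add3 // r0:12,r1:2,r2:Add2,r3:Mul2,r4:Add3,r5:Mul1
cycle 7: CDB Mul1=28; stall // r0:12,r1:2,r2:Add2,r3:Mul2,r4:Add3,r5:28
cycle 8: CDB Add3=10; issue ADD r4<-Add3 // r0:12,r1:2,r2:Add2,r3:Mul2,r4:Add3,r5:28
cycle 9: CDB Add1=-26; issue MUL r5<-Mul1 // r0:12,r1:2,r2:Add2,r3:Mul2,r4:Add3,r5:Mul1
cycle 10: CDB Add2=34; stall // r0:12,r1:2,r2:34,r3:Mul2,r4:Add3,r5:Mul1
cycle 11: CDB Add3=12; stall // r0:12,r1:2,r2:34,r3:Mul2,r4:12,r5:Mul1
cycle 12: stall // r0:12,r1:2,r2:34,r3:Mul2,r4:12,r5:Mul1
cycle 13: stall // r0:12,r1:2,r2:34,r3:Mul2,r4:12,r5:Mul1
cycle 14: CDB Mul2=-728; issue MUL r0<-Mul2 // r0:Mul2,r1:2,r2:34,r3:-728,r4:12,r5:Mul1
cycle 15: - // r0:Mul2,r1:2,r2:34,r3:-728,r4:12,r5:Mul1
cycle 16: - // r0:Mul2,r1:2,r2:34,r3:-728,r4:12,r5:Mul1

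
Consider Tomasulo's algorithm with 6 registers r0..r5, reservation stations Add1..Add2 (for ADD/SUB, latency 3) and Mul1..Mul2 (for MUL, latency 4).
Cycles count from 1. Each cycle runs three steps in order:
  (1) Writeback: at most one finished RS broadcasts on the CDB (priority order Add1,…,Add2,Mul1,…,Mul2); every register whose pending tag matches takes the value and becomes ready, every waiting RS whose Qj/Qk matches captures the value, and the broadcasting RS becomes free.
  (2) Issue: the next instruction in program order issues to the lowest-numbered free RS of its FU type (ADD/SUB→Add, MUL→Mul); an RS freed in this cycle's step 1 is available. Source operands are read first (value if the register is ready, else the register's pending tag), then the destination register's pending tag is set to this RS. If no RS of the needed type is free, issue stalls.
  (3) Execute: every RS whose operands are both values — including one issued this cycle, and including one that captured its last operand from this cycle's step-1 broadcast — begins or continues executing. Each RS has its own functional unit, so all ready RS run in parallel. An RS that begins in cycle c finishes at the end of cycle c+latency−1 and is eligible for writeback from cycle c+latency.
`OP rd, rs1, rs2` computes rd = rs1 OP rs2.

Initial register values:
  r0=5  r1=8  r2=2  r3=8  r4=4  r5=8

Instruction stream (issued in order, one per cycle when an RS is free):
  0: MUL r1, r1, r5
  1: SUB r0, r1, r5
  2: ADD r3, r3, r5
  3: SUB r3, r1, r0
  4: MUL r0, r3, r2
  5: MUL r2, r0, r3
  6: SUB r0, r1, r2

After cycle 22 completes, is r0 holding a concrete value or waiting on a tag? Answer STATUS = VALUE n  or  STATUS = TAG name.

cycle 1: issue MUL r1<-Mul1 // r0:5,r1:Mul1,r2:2,r3:8,r4:4,r5:8
cycle 2: issue SUB r0<-Add1 // r0:Add1,r1:Mul1,r2:2,r3:8,r4:4,r5:8
cycle 3: issue ADD r3<-Add2 // r0:Add1,r1:Mul1,r2:2,r3:Add2,r4:4,r5:8
cycle 4: stall // r0:Add1,r1:Mul1,r2:2,r3:Add2,r4:4,r5:8
cycle 5: CDB Mul1=64; stall // r0:Add1,r1:64,r2:2,r3:Add2,r4:4,r5:8
cycle 6: CDB Add2=16; issue SUB r3<-Add2 // r0:Add1,r1:64,r2:2,r3:Add2,r4:4,r5:8
cycle 7: issue MUL r0<-Mul1 // r0:Mul1,r1:64,r2:2,r3:Add2,r4:4,r5:8
cycle 8: CDB Add1=56; issue MUL r2<-Mul2 // r0:Mul1,r1:64,r2:Mul2,r3:Add2,r4:4,r5:8
cycle 9: issue SUB r0<-Add1 // r0:Add1,r1:64,r2:Mul2,r3:Add2,r4:4,r5:8
cycle 10: - // r0:Add1,r1:64,r2:Mul2,r3:Add2,r4:4,r5:8
cycle 11: CDB Add2=8 // r0:Add1,r1:64,r2:Mul2,r3:8,r4:4,r5:8
cycle 12: - // r0:Add1,r1:64,r2:Mul2,r3:8,r4:4,r5:8
cycle 13: - // r0:Add1,r1:64,r2:Mul2,r3:8,r4:4,r5:8
cycle 14: - // r0:Add1,r1:64,r2:Mul2,r3:8,r4:4,r5:8
cycle 15: CDB Mul1=16 // r0:Add1,r1:64,r2:Mul2,r3:8,r4:4,r5:8
cycle 16: - // r0:Add1,r1:64,r2:Mul2,r3:8,r4:4,r5:8
cycle 17: - // r0:Add1,r1:64,r2:Mul2,r3:8,r4:4,r5:8
cycle 18: - // r0:Add1,r1:64,r2:Mul2,r3:8,r4:4,r5:8
cycle 19: CDB Mul2=128 // r0:Add1,r1:64,r2:128,r3:8,r4:4,r5:8
cycle 20: - // r0:Add1,r1:64,r2:128,r3:8,r4:4,r5:8
cycle 21: - // r0:Add1,r1:64,r2:128,r3:8,r4:4,r5:8
cycle 22: CDB Add1=-64 // r0:-64,r1:64,r2:128,r3:8,r4:4,r5:8

STATUS = VALUE -64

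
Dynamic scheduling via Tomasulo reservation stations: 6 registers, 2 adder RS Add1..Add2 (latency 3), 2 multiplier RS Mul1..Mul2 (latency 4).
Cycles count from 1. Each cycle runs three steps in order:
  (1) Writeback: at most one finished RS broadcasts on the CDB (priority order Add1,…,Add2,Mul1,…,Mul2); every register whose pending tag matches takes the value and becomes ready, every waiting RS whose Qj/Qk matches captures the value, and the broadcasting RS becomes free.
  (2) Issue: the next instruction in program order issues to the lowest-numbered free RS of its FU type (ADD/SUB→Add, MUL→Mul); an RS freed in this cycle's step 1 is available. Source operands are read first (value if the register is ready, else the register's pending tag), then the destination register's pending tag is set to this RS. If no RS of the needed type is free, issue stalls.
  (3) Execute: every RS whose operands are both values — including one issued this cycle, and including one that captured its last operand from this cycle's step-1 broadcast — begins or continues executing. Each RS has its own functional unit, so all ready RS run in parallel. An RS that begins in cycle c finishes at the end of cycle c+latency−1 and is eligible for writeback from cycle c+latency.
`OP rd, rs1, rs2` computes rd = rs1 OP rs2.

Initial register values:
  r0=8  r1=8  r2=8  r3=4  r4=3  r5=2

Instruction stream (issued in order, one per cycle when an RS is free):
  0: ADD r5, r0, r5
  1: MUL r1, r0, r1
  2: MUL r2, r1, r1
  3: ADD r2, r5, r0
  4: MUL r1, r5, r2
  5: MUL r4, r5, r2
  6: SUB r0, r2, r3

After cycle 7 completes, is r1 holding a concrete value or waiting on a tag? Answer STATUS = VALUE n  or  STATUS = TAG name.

  c1: issue ADD r5<-Add1  regs: r0:8,r1:8,r2:8,r3:4,r4:3,r5:Add1
  c2: issue MUL r1<-Mul1  regs: r0:8,r1:Mul1,r2:8,r3:4,r4:3,r5:Add1
  c3: issue MUL r2<-Mul2  regs: r0:8,r1:Mul1,r2:Mul2,r3:4,r4:3,r5:Add1
  c4: CDB Add1=10; issue ADD r2<-Add1  regs: r0:8,r1:Mul1,r2:Add1,r3:4,r4:3,r5:10
  c5: stall  regs: r0:8,r1:Mul1,r2:Add1,r3:4,r4:3,r5:10
  c6: CDB Mul1=64; issue MUL r1<-Mul1  regs: r0:8,r1:Mul1,r2:Add1,r3:4,r4:3,r5:10
  c7: CDB Add1=18; stall  regs: r0:8,r1:Mul1,r2:18,r3:4,r4:3,r5:10

STATUS = TAG Mul1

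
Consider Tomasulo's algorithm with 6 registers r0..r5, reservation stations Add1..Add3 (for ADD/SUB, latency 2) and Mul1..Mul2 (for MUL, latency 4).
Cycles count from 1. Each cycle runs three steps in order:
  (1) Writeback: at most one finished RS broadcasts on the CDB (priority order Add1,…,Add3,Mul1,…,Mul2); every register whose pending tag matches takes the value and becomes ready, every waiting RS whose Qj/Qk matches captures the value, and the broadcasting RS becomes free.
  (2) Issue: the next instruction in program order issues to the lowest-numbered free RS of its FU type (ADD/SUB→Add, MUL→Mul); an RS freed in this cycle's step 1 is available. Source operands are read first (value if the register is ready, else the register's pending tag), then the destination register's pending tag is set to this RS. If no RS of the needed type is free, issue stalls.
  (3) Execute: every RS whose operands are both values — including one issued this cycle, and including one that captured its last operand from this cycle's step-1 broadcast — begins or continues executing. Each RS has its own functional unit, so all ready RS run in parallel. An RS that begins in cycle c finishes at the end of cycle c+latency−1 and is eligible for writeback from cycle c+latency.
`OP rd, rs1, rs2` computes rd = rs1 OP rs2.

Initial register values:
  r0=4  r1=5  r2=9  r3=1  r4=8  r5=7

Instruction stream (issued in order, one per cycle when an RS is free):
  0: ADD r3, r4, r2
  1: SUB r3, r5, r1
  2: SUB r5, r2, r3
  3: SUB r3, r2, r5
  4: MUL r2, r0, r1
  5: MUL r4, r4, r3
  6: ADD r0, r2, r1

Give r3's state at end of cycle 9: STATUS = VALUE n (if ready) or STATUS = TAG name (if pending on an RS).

STATUS = VALUE 2

  c1: issue ADD r3<-Add1  regs: r0:4,r1:5,r2:9,r3:Add1,r4:8,r5:7
  c2: issue SUB r3<-Add2  regs: r0:4,r1:5,r2:9,r3:Add2,r4:8,r5:7
  c3: CDB Add1=17; issue SUB r5<-Add1  regs: r0:4,r1:5,r2:9,r3:Add2,r4:8,r5:Add1
  c4: CDB Add2=2; issue SUB r3<-Add2  regs: r0:4,r1:5,r2:9,r3:Add2,r4:8,r5:Add1
  c5: issue MUL r2<-Mul1  regs: r0:4,r1:5,r2:Mul1,r3:Add2,r4:8,r5:Add1
  c6: CDB Add1=7; issue MUL r4<-Mul2  regs: r0:4,r1:5,r2:Mul1,r3:Add2,r4:Mul2,r5:7
  c7: issue ADD r0<-Add1  regs: r0:Add1,r1:5,r2:Mul1,r3:Add2,r4:Mul2,r5:7
  c8: CDB Add2=2  regs: r0:Add1,r1:5,r2:Mul1,r3:2,r4:Mul2,r5:7
  c9: CDB Mul1=20  regs: r0:Add1,r1:5,r2:20,r3:2,r4:Mul2,r5:7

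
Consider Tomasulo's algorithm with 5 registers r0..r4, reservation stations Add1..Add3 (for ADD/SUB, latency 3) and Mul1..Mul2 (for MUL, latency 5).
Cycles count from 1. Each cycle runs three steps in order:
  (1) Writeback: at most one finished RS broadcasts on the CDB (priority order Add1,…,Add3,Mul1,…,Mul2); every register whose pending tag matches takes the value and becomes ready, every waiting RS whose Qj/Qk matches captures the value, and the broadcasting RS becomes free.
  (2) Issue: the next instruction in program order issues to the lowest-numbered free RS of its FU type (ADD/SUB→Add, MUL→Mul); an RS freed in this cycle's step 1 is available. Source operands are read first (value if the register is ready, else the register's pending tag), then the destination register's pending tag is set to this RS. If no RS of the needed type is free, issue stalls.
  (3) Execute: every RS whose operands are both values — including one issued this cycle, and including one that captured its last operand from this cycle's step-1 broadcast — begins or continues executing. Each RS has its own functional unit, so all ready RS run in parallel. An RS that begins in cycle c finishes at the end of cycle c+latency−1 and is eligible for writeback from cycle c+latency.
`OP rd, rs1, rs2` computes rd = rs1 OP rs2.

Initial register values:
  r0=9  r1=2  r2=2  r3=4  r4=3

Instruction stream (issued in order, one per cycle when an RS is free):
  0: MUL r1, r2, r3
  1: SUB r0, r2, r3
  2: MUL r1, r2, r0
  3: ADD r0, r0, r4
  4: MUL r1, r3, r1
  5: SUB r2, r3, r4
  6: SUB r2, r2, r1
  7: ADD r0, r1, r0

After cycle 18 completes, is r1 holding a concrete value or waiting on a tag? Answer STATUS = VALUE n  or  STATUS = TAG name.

STATUS = VALUE -16

c1: issue MUL r1<-Mul1 | r0:9,r1:Mul1,r2:2,r3:4,r4:3
c2: issue SUB r0<-Add1 | r0:Add1,r1:Mul1,r2:2,r3:4,r4:3
c3: issue MUL r1<-Mul2 | r0:Add1,r1:Mul2,r2:2,r3:4,r4:3
c4: issue ADD r0<-Add2 | r0:Add2,r1:Mul2,r2:2,r3:4,r4:3
c5: CDB Add1=-2; stall | r0:Add2,r1:Mul2,r2:2,r3:4,r4:3
c6: CDB Mul1=8; issue MUL r1<-Mul1 | r0:Add2,r1:Mul1,r2:2,r3:4,r4:3
c7: issue SUB r2<-Add1 | r0:Add2,r1:Mul1,r2:Add1,r3:4,r4:3
c8: CDB Add2=1; issue SUB r2<-Add2 | r0:1,r1:Mul1,r2:Add2,r3:4,r4:3
c9: issue ADD r0<-Add3 | r0:Add3,r1:Mul1,r2:Add2,r3:4,r4:3
c10: CDB Add1=1 | r0:Add3,r1:Mul1,r2:Add2,r3:4,r4:3
c11: CDB Mul2=-4 | r0:Add3,r1:Mul1,r2:Add2,r3:4,r4:3
c12: - | r0:Add3,r1:Mul1,r2:Add2,r3:4,r4:3
c13: - | r0:Add3,r1:Mul1,r2:Add2,r3:4,r4:3
c14: - | r0:Add3,r1:Mul1,r2:Add2,r3:4,r4:3
c15: - | r0:Add3,r1:Mul1,r2:Add2,r3:4,r4:3
c16: CDB Mul1=-16 | r0:Add3,r1:-16,r2:Add2,r3:4,r4:3
c17: - | r0:Add3,r1:-16,r2:Add2,r3:4,r4:3
c18: - | r0:Add3,r1:-16,r2:Add2,r3:4,r4:3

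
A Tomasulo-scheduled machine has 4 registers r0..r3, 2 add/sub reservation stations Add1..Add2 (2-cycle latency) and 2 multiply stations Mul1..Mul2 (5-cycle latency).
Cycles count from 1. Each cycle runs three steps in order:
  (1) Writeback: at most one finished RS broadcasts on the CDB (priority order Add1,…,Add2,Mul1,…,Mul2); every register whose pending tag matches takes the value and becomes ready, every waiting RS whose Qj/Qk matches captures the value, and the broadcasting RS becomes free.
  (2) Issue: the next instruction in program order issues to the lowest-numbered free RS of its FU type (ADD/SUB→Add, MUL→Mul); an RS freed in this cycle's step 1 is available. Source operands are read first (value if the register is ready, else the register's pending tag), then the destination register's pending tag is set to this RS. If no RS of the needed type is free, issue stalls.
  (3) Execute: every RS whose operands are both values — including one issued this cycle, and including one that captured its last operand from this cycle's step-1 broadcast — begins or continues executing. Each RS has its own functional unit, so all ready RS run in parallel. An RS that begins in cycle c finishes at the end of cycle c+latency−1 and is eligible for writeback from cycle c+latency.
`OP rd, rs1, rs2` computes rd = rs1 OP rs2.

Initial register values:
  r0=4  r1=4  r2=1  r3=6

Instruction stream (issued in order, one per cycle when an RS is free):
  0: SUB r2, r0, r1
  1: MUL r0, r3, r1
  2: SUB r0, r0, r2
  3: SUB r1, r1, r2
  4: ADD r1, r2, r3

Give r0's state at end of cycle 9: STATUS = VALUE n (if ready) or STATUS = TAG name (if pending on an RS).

cycle 1: issue SUB r2<-Add1 // r0:4,r1:4,r2:Add1,r3:6
cycle 2: issue MUL r0<-Mul1 // r0:Mul1,r1:4,r2:Add1,r3:6
cycle 3: CDB Add1=0; issue SUB r0<-Add1 // r0:Add1,r1:4,r2:0,r3:6
cycle 4: issue SUB r1<-Add2 // r0:Add1,r1:Add2,r2:0,r3:6
cycle 5: stall // r0:Add1,r1:Add2,r2:0,r3:6
cycle 6: CDB Add2=4; issue ADD r1<-Add2 // r0:Add1,r1:Add2,r2:0,r3:6
cycle 7: CDB Mul1=24 // r0:Add1,r1:Add2,r2:0,r3:6
cycle 8: CDB Add2=6 // r0:Add1,r1:6,r2:0,r3:6
cycle 9: CDB Add1=24 // r0:24,r1:6,r2:0,r3:6

STATUS = VALUE 24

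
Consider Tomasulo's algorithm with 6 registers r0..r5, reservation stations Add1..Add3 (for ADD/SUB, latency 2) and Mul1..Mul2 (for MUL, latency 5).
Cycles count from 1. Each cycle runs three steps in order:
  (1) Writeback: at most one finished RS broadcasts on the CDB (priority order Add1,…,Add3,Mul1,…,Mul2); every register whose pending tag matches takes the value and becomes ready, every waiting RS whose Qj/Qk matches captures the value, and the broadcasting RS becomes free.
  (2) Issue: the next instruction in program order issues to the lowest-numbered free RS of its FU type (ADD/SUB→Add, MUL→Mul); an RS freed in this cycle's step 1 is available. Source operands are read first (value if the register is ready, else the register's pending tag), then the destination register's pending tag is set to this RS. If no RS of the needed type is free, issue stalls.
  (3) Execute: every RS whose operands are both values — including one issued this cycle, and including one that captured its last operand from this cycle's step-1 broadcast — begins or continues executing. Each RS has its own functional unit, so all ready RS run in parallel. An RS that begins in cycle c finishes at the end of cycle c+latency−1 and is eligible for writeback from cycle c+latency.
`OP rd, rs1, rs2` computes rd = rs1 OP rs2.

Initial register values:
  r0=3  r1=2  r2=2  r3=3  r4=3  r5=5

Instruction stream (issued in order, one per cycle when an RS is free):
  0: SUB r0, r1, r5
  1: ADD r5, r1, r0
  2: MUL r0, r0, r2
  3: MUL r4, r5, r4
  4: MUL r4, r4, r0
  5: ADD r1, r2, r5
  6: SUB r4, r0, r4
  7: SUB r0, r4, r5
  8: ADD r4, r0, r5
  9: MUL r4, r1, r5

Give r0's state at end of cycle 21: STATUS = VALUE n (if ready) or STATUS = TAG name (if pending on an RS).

c1: issue SUB r0<-Add1 | r0:Add1,r1:2,r2:2,r3:3,r4:3,r5:5
c2: issue ADD r5<-Add2 | r0:Add1,r1:2,r2:2,r3:3,r4:3,r5:Add2
c3: CDB Add1=-3; issue MUL r0<-Mul1 | r0:Mul1,r1:2,r2:2,r3:3,r4:3,r5:Add2
c4: issue MUL r4<-Mul2 | r0:Mul1,r1:2,r2:2,r3:3,r4:Mul2,r5:Add2
c5: CDB Add2=-1; stall | r0:Mul1,r1:2,r2:2,r3:3,r4:Mul2,r5:-1
c6: stall | r0:Mul1,r1:2,r2:2,r3:3,r4:Mul2,r5:-1
c7: stall | r0:Mul1,r1:2,r2:2,r3:3,r4:Mul2,r5:-1
c8: CDB Mul1=-6; issue MUL r4<-Mul1 | r0:-6,r1:2,r2:2,r3:3,r4:Mul1,r5:-1
c9: issue ADD r1<-Add1 | r0:-6,r1:Add1,r2:2,r3:3,r4:Mul1,r5:-1
c10: CDB Mul2=-3; issue SUB r4<-Add2 | r0:-6,r1:Add1,r2:2,r3:3,r4:Add2,r5:-1
c11: CDB Add1=1; issue SUB r0<-Add1 | r0:Add1,r1:1,r2:2,r3:3,r4:Add2,r5:-1
c12: issue ADD r4<-Add3 | r0:Add1,r1:1,r2:2,r3:3,r4:Add3,r5:-1
c13: issue MUL r4<-Mul2 | r0:Add1,r1:1,r2:2,r3:3,r4:Mul2,r5:-1
c14: - | r0:Add1,r1:1,r2:2,r3:3,r4:Mul2,r5:-1
c15: CDB Mul1=18 | r0:Add1,r1:1,r2:2,r3:3,r4:Mul2,r5:-1
c16: - | r0:Add1,r1:1,r2:2,r3:3,r4:Mul2,r5:-1
c17: CDB Add2=-24 | r0:Add1,r1:1,r2:2,r3:3,r4:Mul2,r5:-1
c18: CDB Mul2=-1 | r0:Add1,r1:1,r2:2,r3:3,r4:-1,r5:-1
c19: CDB Add1=-23 | r0:-23,r1:1,r2:2,r3:3,r4:-1,r5:-1
c20: - | r0:-23,r1:1,r2:2,r3:3,r4:-1,r5:-1
c21: CDB Add3=-24 | r0:-23,r1:1,r2:2,r3:3,r4:-1,r5:-1

STATUS = VALUE -23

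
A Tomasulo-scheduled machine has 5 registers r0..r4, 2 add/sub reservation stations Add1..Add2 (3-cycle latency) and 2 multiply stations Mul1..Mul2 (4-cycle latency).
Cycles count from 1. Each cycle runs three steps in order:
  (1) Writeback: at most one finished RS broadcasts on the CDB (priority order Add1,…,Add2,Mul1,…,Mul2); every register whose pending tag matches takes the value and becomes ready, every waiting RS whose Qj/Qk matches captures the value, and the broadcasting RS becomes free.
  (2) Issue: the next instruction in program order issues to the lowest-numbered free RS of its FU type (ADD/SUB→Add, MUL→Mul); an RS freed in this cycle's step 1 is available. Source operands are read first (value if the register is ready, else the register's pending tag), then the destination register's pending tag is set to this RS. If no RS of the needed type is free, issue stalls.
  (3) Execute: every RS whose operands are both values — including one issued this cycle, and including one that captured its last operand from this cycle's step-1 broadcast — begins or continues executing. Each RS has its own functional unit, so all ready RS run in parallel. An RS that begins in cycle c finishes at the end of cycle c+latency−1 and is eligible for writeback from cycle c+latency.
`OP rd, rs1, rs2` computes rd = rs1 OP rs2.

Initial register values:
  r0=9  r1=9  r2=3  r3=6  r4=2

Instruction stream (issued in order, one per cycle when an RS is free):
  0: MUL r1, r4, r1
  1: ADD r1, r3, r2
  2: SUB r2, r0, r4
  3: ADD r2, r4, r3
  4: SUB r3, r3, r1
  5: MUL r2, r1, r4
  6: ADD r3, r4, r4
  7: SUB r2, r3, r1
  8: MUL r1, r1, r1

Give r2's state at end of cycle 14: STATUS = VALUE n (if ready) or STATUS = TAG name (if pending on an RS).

cycle 1: issue MUL r1<-Mul1 // r0:9,r1:Mul1,r2:3,r3:6,r4:2
cycle 2: issue ADD r1<-Add1 // r0:9,r1:Add1,r2:3,r3:6,r4:2
cycle 3: issue SUB r2<-Add2 // r0:9,r1:Add1,r2:Add2,r3:6,r4:2
cycle 4: stall // r0:9,r1:Add1,r2:Add2,r3:6,r4:2
cycle 5: CDB Add1=9; issue ADD r2<-Add1 // r0:9,r1:9,r2:Add1,r3:6,r4:2
cycle 6: CDB Add2=7; issue SUB r3<-Add2 // r0:9,r1:9,r2:Add1,r3:Add2,r4:2
cycle 7: CDB Mul1=18; issue MUL r2<-Mul1 // r0:9,r1:9,r2:Mul1,r3:Add2,r4:2
cycle 8: CDB Add1=8; issue ADD r3<-Add1 // r0:9,r1:9,r2:Mul1,r3:Add1,r4:2
cycle 9: CDB Add2=-3; issue SUB r2<-Add2 // r0:9,r1:9,r2:Add2,r3:Add1,r4:2
cycle 10: issue MUL r1<-Mul2 // r0:9,r1:Mul2,r2:Add2,r3:Add1,r4:2
cycle 11: CDB Add1=4 // r0:9,r1:Mul2,r2:Add2,r3:4,r4:2
cycle 12: CDB Mul1=18 // r0:9,r1:Mul2,r2:Add2,r3:4,r4:2
cycle 13: - // r0:9,r1:Mul2,r2:Add2,r3:4,r4:2
cycle 14: CDB Add2=-5 // r0:9,r1:Mul2,r2:-5,r3:4,r4:2

STATUS = VALUE -5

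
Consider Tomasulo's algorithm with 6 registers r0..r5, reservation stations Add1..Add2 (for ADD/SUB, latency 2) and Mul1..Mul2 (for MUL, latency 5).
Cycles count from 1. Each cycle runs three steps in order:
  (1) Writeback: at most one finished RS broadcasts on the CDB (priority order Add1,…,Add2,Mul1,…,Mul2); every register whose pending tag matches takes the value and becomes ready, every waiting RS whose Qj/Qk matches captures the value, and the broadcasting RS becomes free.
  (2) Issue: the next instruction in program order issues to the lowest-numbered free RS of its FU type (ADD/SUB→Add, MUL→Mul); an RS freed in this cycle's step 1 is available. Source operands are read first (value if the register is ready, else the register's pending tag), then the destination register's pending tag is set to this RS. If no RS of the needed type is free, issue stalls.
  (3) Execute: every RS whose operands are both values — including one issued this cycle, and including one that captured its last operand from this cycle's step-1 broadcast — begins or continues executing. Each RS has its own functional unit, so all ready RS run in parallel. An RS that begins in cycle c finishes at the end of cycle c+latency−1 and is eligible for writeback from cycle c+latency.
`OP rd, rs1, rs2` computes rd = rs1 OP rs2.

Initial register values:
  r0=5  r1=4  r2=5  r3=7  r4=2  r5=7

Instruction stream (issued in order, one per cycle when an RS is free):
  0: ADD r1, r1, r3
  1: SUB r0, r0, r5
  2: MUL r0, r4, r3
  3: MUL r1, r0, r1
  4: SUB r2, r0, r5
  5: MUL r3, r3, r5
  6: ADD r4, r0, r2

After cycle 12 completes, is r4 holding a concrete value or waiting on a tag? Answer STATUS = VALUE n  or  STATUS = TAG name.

STATUS = VALUE 21

  c1: issue ADD r1<-Add1  regs: r0:5,r1:Add1,r2:5,r3:7,r4:2,r5:7
  c2: issue SUB r0<-Add2  regs: r0:Add2,r1:Add1,r2:5,r3:7,r4:2,r5:7
  c3: CDB Add1=11; issue MUL r0<-Mul1  regs: r0:Mul1,r1:11,r2:5,r3:7,r4:2,r5:7
  c4: CDB Add2=-2; issue MUL r1<-Mul2  regs: r0:Mul1,r1:Mul2,r2:5,r3:7,r4:2,r5:7
  c5: issue SUB r2<-Add1  regs: r0:Mul1,r1:Mul2,r2:Add1,r3:7,r4:2,r5:7
  c6: stall  regs: r0:Mul1,r1:Mul2,r2:Add1,r3:7,r4:2,r5:7
  c7: stall  regs: r0:Mul1,r1:Mul2,r2:Add1,r3:7,r4:2,r5:7
  c8: CDB Mul1=14; issue MUL r3<-Mul1  regs: r0:14,r1:Mul2,r2:Add1,r3:Mul1,r4:2,r5:7
  c9: issue ADD r4<-Add2  regs: r0:14,r1:Mul2,r2:Add1,r3:Mul1,r4:Add2,r5:7
  c10: CDB Add1=7  regs: r0:14,r1:Mul2,r2:7,r3:Mul1,r4:Add2,r5:7
  c11: -  regs: r0:14,r1:Mul2,r2:7,r3:Mul1,r4:Add2,r5:7
  c12: CDB Add2=21  regs: r0:14,r1:Mul2,r2:7,r3:Mul1,r4:21,r5:7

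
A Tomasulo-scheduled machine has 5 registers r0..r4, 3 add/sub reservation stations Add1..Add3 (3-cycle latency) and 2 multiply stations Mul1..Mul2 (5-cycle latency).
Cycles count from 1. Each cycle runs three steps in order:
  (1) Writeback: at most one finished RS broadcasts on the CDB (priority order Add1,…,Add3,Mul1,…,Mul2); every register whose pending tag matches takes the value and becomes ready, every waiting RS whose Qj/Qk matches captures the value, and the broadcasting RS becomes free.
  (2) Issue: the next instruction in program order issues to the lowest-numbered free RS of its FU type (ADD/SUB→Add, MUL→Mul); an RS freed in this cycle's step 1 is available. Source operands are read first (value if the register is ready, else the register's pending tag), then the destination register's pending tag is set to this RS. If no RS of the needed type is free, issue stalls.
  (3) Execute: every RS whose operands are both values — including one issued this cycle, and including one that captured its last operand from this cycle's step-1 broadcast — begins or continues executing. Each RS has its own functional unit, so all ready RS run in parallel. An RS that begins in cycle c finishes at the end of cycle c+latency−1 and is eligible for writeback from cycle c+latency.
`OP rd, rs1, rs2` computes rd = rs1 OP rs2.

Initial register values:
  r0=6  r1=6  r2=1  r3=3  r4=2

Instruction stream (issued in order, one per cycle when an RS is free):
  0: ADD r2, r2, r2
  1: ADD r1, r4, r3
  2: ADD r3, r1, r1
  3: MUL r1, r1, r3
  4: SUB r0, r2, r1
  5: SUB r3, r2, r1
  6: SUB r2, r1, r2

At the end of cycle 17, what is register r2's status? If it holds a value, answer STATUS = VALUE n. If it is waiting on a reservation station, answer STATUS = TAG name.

STATUS = TAG Add3

cycle 1: issue ADD r2<-Add1 // r0:6,r1:6,r2:Add1,r3:3,r4:2
cycle 2: issue ADD r1<-Add2 // r0:6,r1:Add2,r2:Add1,r3:3,r4:2
cycle 3: issue ADD r3<-Add3 // r0:6,r1:Add2,r2:Add1,r3:Add3,r4:2
cycle 4: CDB Add1=2; issue MUL r1<-Mul1 // r0:6,r1:Mul1,r2:2,r3:Add3,r4:2
cycle 5: CDB Add2=5; issue SUB r0<-Add1 // r0:Add1,r1:Mul1,r2:2,r3:Add3,r4:2
cycle 6: issue SUB r3<-Add2 // r0:Add1,r1:Mul1,r2:2,r3:Add2,r4:2
cycle 7: stall // r0:Add1,r1:Mul1,r2:2,r3:Add2,r4:2
cycle 8: CDB Add3=10; issue SUB r2<-Add3 // r0:Add1,r1:Mul1,r2:Add3,r3:Add2,r4:2
cycle 9: - // r0:Add1,r1:Mul1,r2:Add3,r3:Add2,r4:2
cycle 10: - // r0:Add1,r1:Mul1,r2:Add3,r3:Add2,r4:2
cycle 11: - // r0:Add1,r1:Mul1,r2:Add3,r3:Add2,r4:2
cycle 12: - // r0:Add1,r1:Mul1,r2:Add3,r3:Add2,r4:2
cycle 13: CDB Mul1=50 // r0:Add1,r1:50,r2:Add3,r3:Add2,r4:2
cycle 14: - // r0:Add1,r1:50,r2:Add3,r3:Add2,r4:2
cycle 15: - // r0:Add1,r1:50,r2:Add3,r3:Add2,r4:2
cycle 16: CDB Add1=-48 // r0:-48,r1:50,r2:Add3,r3:Add2,r4:2
cycle 17: CDB Add2=-48 // r0:-48,r1:50,r2:Add3,r3:-48,r4:2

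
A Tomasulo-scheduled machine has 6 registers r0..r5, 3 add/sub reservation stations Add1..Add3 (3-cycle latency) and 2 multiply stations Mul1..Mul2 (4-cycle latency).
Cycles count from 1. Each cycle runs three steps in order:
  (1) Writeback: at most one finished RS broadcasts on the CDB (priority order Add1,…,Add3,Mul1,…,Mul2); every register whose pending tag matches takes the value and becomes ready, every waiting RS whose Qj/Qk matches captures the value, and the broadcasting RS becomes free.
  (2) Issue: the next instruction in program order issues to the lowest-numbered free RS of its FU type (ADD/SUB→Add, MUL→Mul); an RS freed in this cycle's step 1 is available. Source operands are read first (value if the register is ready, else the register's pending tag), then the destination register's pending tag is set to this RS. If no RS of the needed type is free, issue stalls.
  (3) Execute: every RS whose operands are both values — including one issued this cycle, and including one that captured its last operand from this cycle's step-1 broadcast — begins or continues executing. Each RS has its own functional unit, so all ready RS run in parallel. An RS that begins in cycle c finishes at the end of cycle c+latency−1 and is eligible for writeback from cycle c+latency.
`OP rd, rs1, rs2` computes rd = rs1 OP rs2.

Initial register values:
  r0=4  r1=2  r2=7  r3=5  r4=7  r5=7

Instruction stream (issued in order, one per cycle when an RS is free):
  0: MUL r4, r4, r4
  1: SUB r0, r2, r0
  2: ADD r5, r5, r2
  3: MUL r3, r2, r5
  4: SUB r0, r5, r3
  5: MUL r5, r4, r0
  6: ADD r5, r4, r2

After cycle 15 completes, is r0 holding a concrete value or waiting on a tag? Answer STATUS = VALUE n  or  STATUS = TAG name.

STATUS = VALUE -84

  c1: issue MUL r4<-Mul1  regs: r0:4,r1:2,r2:7,r3:5,r4:Mul1,r5:7
  c2: issue SUB r0<-Add1  regs: r0:Add1,r1:2,r2:7,r3:5,r4:Mul1,r5:7
  c3: issue ADD r5<-Add2  regs: r0:Add1,r1:2,r2:7,r3:5,r4:Mul1,r5:Add2
  c4: issue MUL r3<-Mul2  regs: r0:Add1,r1:2,r2:7,r3:Mul2,r4:Mul1,r5:Add2
  c5: CDB Add1=3; issue SUB r0<-Add1  regs: r0:Add1,r1:2,r2:7,r3:Mul2,r4:Mul1,r5:Add2
  c6: CDB Add2=14; stall  regs: r0:Add1,r1:2,r2:7,r3:Mul2,r4:Mul1,r5:14
  c7: CDB Mul1=49; issue MUL r5<-Mul1  regs: r0:Add1,r1:2,r2:7,r3:Mul2,r4:49,r5:Mul1
  c8: issue ADD r5<-Add2  regs: r0:Add1,r1:2,r2:7,r3:Mul2,r4:49,r5:Add2
  c9: -  regs: r0:Add1,r1:2,r2:7,r3:Mul2,r4:49,r5:Add2
  c10: CDB Mul2=98  regs: r0:Add1,r1:2,r2:7,r3:98,r4:49,r5:Add2
  c11: CDB Add2=56  regs: r0:Add1,r1:2,r2:7,r3:98,r4:49,r5:56
  c12: -  regs: r0:Add1,r1:2,r2:7,r3:98,r4:49,r5:56
  c13: CDB Add1=-84  regs: r0:-84,r1:2,r2:7,r3:98,r4:49,r5:56
  c14: -  regs: r0:-84,r1:2,r2:7,r3:98,r4:49,r5:56
  c15: -  regs: r0:-84,r1:2,r2:7,r3:98,r4:49,r5:56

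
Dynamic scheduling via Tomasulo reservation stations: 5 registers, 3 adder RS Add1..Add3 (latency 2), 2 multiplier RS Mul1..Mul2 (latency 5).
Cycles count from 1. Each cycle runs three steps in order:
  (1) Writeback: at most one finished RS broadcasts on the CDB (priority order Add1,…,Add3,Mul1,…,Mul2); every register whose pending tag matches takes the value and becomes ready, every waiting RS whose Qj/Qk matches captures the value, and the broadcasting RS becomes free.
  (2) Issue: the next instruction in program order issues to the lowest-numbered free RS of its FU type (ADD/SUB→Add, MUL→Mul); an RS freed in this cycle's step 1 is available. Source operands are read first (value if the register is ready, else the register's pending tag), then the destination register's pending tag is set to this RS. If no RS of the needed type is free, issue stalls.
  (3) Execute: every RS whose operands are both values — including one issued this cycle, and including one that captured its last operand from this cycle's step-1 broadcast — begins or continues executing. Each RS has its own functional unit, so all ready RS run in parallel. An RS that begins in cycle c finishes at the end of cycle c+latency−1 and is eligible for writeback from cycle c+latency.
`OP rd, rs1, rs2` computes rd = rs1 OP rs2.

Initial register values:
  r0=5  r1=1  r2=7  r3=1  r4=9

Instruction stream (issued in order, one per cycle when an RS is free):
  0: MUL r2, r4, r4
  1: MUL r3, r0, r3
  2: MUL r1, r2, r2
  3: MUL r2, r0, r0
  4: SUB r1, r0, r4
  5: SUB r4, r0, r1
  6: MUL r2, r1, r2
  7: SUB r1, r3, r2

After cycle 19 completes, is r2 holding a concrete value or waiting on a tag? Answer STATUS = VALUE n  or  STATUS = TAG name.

STATUS = VALUE -100

cycle 1: issue MUL r2<-Mul1 // r0:5,r1:1,r2:Mul1,r3:1,r4:9
cycle 2: issue MUL r3<-Mul2 // r0:5,r1:1,r2:Mul1,r3:Mul2,r4:9
cycle 3: stall // r0:5,r1:1,r2:Mul1,r3:Mul2,r4:9
cycle 4: stall // r0:5,r1:1,r2:Mul1,r3:Mul2,r4:9
cycle 5: stall // r0:5,r1:1,r2:Mul1,r3:Mul2,r4:9
cycle 6: CDB Mul1=81; issue MUL r1<-Mul1 // r0:5,r1:Mul1,r2:81,r3:Mul2,r4:9
cycle 7: CDB Mul2=5; issue MUL r2<-Mul2 // r0:5,r1:Mul1,r2:Mul2,r3:5,r4:9
cycle 8: issue SUB r1<-Add1 // r0:5,r1:Add1,r2:Mul2,r3:5,r4:9
cycle 9: issue SUB r4<-Add2 // r0:5,r1:Add1,r2:Mul2,r3:5,r4:Add2
cycle 10: CDB Add1=-4; stall // r0:5,r1:-4,r2:Mul2,r3:5,r4:Add2
cycle 11: CDB Mul1=6561; issue MUL r2<-Mul1 // r0:5,r1:-4,r2:Mul1,r3:5,r4:Add2
cycle 12: CDB Add2=9; issue SUB r1<-Add1 // r0:5,r1:Add1,r2:Mul1,r3:5,r4:9
cycle 13: CDB Mul2=25 // r0:5,r1:Add1,r2:Mul1,r3:5,r4:9
cycle 14: - // r0:5,r1:Add1,r2:Mul1,r3:5,r4:9
cycle 15: - // r0:5,r1:Add1,r2:Mul1,r3:5,r4:9
cycle 16: - // r0:5,r1:Add1,r2:Mul1,r3:5,r4:9
cycle 17: - // r0:5,r1:Add1,r2:Mul1,r3:5,r4:9
cycle 18: CDB Mul1=-100 // r0:5,r1:Add1,r2:-100,r3:5,r4:9
cycle 19: - // r0:5,r1:Add1,r2:-100,r3:5,r4:9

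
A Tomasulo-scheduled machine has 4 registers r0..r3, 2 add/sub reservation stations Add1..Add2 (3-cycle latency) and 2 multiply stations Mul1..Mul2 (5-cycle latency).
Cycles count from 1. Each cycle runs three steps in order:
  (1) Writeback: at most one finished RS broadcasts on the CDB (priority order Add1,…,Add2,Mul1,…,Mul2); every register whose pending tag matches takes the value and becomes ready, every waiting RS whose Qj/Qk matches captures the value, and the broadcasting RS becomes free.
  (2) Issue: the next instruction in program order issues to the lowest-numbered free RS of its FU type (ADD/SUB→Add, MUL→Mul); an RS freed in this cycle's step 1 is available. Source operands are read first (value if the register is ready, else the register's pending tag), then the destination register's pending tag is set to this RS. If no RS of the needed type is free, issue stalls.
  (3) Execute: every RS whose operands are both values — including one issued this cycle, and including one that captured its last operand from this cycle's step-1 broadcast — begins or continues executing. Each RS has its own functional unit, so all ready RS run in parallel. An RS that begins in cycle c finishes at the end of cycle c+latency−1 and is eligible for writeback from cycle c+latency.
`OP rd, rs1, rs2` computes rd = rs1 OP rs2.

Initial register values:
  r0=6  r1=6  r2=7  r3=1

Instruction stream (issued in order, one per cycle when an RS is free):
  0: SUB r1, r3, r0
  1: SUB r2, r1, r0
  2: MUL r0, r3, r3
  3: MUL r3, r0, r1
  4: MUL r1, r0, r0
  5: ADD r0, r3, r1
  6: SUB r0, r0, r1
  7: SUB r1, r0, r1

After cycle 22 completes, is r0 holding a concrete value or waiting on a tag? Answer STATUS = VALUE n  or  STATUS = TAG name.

cycle 1: issue SUB r1<-Add1 // r0:6,r1:Add1,r2:7,r3:1
cycle 2: issue SUB r2<-Add2 // r0:6,r1:Add1,r2:Add2,r3:1
cycle 3: issue MUL r0<-Mul1 // r0:Mul1,r1:Add1,r2:Add2,r3:1
cycle 4: CDB Add1=-5; issue MUL r3<-Mul2 // r0:Mul1,r1:-5,r2:Add2,r3:Mul2
cycle 5: stall // r0:Mul1,r1:-5,r2:Add2,r3:Mul2
cycle 6: stall // r0:Mul1,r1:-5,r2:Add2,r3:Mul2
cycle 7: CDB Add2=-11; stall // r0:Mul1,r1:-5,r2:-11,r3:Mul2
cycle 8: CDB Mul1=1; issue MUL r1<-Mul1 // r0:1,r1:Mul1,r2:-11,r3:Mul2
cycle 9: issue ADD r0<-Add1 // r0:Add1,r1:Mul1,r2:-11,r3:Mul2
cycle 10: issue SUB r0<-Add2 // r0:Add2,r1:Mul1,r2:-11,r3:Mul2
cycle 11: stall // r0:Add2,r1:Mul1,r2:-11,r3:Mul2
cycle 12: stall // r0:Add2,r1:Mul1,r2:-11,r3:Mul2
cycle 13: CDB Mul1=1; stall // r0:Add2,r1:1,r2:-11,r3:Mul2
cycle 14: CDB Mul2=-5; stall // r0:Add2,r1:1,r2:-11,r3:-5
cycle 15: stall // r0:Add2,r1:1,r2:-11,r3:-5
cycle 16: stall // r0:Add2,r1:1,r2:-11,r3:-5
cycle 17: CDB Add1=-4; issue SUB r1<-Add1 // r0:Add2,r1:Add1,r2:-11,r3:-5
cycle 18: - // r0:Add2,r1:Add1,r2:-11,r3:-5
cycle 19: - // r0:Add2,r1:Add1,r2:-11,r3:-5
cycle 20: CDB Add2=-5 // r0:-5,r1:Add1,r2:-11,r3:-5
cycle 21: - // r0:-5,r1:Add1,r2:-11,r3:-5
cycle 22: - // r0:-5,r1:Add1,r2:-11,r3:-5

STATUS = VALUE -5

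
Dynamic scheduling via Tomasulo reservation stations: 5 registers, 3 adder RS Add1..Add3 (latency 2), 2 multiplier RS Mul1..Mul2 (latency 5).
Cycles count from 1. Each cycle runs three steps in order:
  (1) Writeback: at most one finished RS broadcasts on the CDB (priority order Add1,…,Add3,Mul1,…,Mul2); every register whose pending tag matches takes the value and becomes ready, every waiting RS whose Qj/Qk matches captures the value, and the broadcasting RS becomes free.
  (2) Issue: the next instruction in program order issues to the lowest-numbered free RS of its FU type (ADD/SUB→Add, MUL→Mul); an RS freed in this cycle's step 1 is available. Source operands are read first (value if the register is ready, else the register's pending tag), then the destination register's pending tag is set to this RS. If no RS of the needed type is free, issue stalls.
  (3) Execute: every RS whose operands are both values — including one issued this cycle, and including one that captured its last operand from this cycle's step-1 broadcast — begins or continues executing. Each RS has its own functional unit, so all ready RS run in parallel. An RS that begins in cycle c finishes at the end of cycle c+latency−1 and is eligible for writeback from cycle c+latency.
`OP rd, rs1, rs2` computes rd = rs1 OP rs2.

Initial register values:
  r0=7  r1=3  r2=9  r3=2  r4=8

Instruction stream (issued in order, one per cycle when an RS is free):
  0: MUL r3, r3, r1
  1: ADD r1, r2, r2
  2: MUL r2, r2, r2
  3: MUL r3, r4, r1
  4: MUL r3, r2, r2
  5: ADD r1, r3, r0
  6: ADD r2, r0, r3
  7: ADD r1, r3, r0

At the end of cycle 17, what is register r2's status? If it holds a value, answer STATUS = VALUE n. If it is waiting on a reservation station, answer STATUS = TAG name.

STATUS = VALUE 6568

c1: issue MUL r3<-Mul1 | r0:7,r1:3,r2:9,r3:Mul1,r4:8
c2: issue ADD r1<-Add1 | r0:7,r1:Add1,r2:9,r3:Mul1,r4:8
c3: issue MUL r2<-Mul2 | r0:7,r1:Add1,r2:Mul2,r3:Mul1,r4:8
c4: CDB Add1=18; stall | r0:7,r1:18,r2:Mul2,r3:Mul1,r4:8
c5: stall | r0:7,r1:18,r2:Mul2,r3:Mul1,r4:8
c6: CDB Mul1=6; issue MUL r3<-Mul1 | r0:7,r1:18,r2:Mul2,r3:Mul1,r4:8
c7: stall | r0:7,r1:18,r2:Mul2,r3:Mul1,r4:8
c8: CDB Mul2=81; issue MUL r3<-Mul2 | r0:7,r1:18,r2:81,r3:Mul2,r4:8
c9: issue ADD r1<-Add1 | r0:7,r1:Add1,r2:81,r3:Mul2,r4:8
c10: issue ADD r2<-Add2 | r0:7,r1:Add1,r2:Add2,r3:Mul2,r4:8
c11: CDB Mul1=144; issue ADD r1<-Add3 | r0:7,r1:Add3,r2:Add2,r3:Mul2,r4:8
c12: - | r0:7,r1:Add3,r2:Add2,r3:Mul2,r4:8
c13: CDB Mul2=6561 | r0:7,r1:Add3,r2:Add2,r3:6561,r4:8
c14: - | r0:7,r1:Add3,r2:Add2,r3:6561,r4:8
c15: CDB Add1=6568 | r0:7,r1:Add3,r2:Add2,r3:6561,r4:8
c16: CDB Add2=6568 | r0:7,r1:Add3,r2:6568,r3:6561,r4:8
c17: CDB Add3=6568 | r0:7,r1:6568,r2:6568,r3:6561,r4:8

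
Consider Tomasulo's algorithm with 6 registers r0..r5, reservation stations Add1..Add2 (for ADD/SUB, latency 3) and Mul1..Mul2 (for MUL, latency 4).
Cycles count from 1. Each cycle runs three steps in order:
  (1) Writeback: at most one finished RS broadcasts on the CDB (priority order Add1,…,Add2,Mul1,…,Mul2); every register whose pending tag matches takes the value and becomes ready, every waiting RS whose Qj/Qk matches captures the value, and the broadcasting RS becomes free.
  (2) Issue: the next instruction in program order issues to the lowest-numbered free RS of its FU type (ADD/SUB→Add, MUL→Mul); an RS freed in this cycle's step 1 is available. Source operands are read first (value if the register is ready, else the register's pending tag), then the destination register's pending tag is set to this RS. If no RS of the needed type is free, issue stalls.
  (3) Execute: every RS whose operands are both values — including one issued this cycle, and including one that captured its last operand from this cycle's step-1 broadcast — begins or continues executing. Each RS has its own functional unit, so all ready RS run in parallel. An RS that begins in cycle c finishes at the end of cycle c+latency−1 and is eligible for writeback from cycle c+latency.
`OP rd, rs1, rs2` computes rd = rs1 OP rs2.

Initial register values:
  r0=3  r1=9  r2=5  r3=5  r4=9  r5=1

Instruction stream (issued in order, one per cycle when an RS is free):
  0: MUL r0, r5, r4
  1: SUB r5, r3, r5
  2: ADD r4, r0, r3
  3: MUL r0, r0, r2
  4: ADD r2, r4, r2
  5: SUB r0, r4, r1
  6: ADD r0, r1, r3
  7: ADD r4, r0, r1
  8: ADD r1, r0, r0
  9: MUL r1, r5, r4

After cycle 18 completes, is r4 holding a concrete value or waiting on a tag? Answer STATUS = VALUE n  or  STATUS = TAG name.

cycle 1: issue MUL r0<-Mul1 // r0:Mul1,r1:9,r2:5,r3:5,r4:9,r5:1
cycle 2: issue SUB r5<-Add1 // r0:Mul1,r1:9,r2:5,r3:5,r4:9,r5:Add1
cycle 3: issue ADD r4<-Add2 // r0:Mul1,r1:9,r2:5,r3:5,r4:Add2,r5:Add1
cycle 4: issue MUL r0<-Mul2 // r0:Mul2,r1:9,r2:5,r3:5,r4:Add2,r5:Add1
cycle 5: CDB Add1=4; issue ADD r2<-Add1 // r0:Mul2,r1:9,r2:Add1,r3:5,r4:Add2,r5:4
cycle 6: CDB Mul1=9; stall // r0:Mul2,r1:9,r2:Add1,r3:5,r4:Add2,r5:4
cycle 7: stall // r0:Mul2,r1:9,r2:Add1,r3:5,r4:Add2,r5:4
cycle 8: stall // r0:Mul2,r1:9,r2:Add1,r3:5,r4:Add2,r5:4
cycle 9: CDB Add2=14; issue SUB r0<-Add2 // r0:Add2,r1:9,r2:Add1,r3:5,r4:14,r5:4
cycle 10: CDB Mul2=45; stall // r0:Add2,r1:9,r2:Add1,r3:5,r4:14,r5:4
cycle 11: stall // r0:Add2,r1:9,r2:Add1,r3:5,r4:14,r5:4
cycle 12: CDB Add1=19; issue ADD r0<-Add1 // r0:Add1,r1:9,r2:19,r3:5,r4:14,r5:4
cycle 13: CDB Add2=5; issue ADD r4<-Add2 // r0:Add1,r1:9,r2:19,r3:5,r4:Add2,r5:4
cycle 14: stall // r0:Add1,r1:9,r2:19,r3:5,r4:Add2,r5:4
cycle 15: CDB Add1=14; issue ADD r1<-Add1 // r0:14,r1:Add1,r2:19,r3:5,r4:Add2,r5:4
cycle 16: issue MUL r1<-Mul1 // r0:14,r1:Mul1,r2:19,r3:5,r4:Add2,r5:4
cycle 17: - // r0:14,r1:Mul1,r2:19,r3:5,r4:Add2,r5:4
cycle 18: CDB Add1=28 // r0:14,r1:Mul1,r2:19,r3:5,r4:Add2,r5:4

STATUS = TAG Add2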